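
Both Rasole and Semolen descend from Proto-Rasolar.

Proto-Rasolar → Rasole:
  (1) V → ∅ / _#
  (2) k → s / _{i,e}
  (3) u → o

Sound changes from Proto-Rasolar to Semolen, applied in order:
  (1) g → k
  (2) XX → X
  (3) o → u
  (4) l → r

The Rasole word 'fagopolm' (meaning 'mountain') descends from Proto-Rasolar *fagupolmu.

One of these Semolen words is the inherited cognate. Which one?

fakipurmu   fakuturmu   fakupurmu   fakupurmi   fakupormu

Semolen: *fagupolmu > fakupolmu > fakupulmu > fakupurmu  (by unconditioned shift, vowel merger, unconditioned shift)
Only 'fakupurmu' matches the regular Semolen development of *fagupolmu.

fakupurmu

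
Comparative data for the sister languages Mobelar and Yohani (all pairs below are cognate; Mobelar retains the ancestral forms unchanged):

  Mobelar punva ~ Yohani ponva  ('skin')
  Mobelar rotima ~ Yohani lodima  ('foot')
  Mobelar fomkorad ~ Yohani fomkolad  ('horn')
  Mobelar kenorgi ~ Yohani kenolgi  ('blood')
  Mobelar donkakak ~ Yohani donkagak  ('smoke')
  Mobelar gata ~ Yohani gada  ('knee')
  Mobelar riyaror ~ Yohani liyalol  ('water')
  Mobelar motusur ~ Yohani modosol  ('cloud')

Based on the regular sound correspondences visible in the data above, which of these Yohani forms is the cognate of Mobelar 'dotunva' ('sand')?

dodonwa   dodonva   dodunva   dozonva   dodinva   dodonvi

dodonva

motusur ~ modosol — Mobelar t corresponds to Yohani d between vowels (before a back vowel).
punva ~ ponva — Mobelar u corresponds to Yohani o after a consonant, before a nasal.
Applying these to Mobelar 'dotunva':
  dotunva → dodunva   (t→d between vowels (before a back vowel))
  dodunva → dodonva   (u→o after a consonant, before a nasal)
So the Yohani cognate is 'dodonva'.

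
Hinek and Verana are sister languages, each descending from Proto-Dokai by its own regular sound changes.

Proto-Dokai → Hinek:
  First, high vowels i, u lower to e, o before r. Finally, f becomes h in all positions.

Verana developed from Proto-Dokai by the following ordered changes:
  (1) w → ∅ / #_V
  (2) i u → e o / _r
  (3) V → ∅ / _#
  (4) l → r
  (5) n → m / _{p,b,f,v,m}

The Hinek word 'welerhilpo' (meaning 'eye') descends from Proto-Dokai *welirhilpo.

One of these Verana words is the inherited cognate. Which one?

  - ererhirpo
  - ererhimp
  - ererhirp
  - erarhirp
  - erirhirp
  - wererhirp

ererhirp

Verana: start from *welirhilpo.
  rule 1 (glide loss): welirhilpo → elirhilpo
  rule 2 (pre-rhotic lowering): elirhilpo → elerhilpo
  rule 3 (apocope): elerhilpo → elerhilp
  rule 4 (unconditioned shift): elerhilp → ererhirp
  rule 5: no change — ererhirp
  ⇒ Verana ererhirp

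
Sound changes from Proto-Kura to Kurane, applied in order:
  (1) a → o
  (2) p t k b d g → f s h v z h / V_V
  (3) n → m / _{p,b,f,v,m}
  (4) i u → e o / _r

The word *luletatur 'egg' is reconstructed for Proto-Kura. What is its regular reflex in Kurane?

lulesosor

Kurane: start from *luletatur.
  rule 1 (vowel merger): luletatur → luletotur
  rule 2 (intervocalic lenition): luletotur → lulesosur
  rule 3: no change — lulesosur
  rule 4 (pre-rhotic lowering): lulesosur → lulesosor
  ⇒ Kurane lulesosor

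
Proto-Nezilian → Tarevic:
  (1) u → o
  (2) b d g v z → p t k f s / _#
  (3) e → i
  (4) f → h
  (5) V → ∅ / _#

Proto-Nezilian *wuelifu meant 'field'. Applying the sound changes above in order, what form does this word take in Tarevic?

Tarevic: *wuelifu > woelifo > woilifo > woiliho > woilih  (by vowel merger, vowel merger, unconditioned shift, apocope)

woilih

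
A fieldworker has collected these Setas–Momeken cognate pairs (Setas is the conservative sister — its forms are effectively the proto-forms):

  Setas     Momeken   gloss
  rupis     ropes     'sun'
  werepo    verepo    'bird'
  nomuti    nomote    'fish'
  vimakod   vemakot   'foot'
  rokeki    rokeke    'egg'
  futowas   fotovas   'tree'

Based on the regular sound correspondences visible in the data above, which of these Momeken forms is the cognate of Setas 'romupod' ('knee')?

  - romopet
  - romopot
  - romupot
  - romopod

romopot

rupis ~ ropes — Setas u corresponds to Momeken o after a consonant, before a labial obstruent.
vimakod ~ vemakot — Setas d corresponds to Momeken t word-finally.
Applying these to Setas 'romupod':
  romupod → romopod   (u→o after a consonant, before a labial obstruent)
  romopod → romopot   (d→t word-finally)
So the Momeken cognate is 'romopot'.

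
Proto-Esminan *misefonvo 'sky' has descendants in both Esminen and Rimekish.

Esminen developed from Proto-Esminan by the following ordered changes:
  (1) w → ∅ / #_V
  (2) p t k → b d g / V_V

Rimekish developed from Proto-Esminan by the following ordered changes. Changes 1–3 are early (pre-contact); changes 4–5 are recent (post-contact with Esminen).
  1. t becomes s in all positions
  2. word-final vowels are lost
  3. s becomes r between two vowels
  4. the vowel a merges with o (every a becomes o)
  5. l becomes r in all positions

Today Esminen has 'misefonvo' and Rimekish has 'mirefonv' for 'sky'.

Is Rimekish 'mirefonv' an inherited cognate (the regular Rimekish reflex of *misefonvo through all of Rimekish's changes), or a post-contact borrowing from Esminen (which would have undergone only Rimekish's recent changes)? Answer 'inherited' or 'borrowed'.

inherited

If inherited, *misefonvo would pass through all of Rimekish's changes:
Rimekish: *misefonvo > misefonv > mirefonv  (by apocope, rhotacism)
If borrowed from Esminen 'misefonvo' after the early changes, it would undergo only the recent ones:
  rule 4 (vowel merger): no change (misefonvo)
  rule 5 (unconditioned shift): no change (misefonvo)
  ⇒ as a loan: misefonvo
Rimekish 'mirefonv' matches the inherited outcome exactly, so it is an inherited cognate, not a loan.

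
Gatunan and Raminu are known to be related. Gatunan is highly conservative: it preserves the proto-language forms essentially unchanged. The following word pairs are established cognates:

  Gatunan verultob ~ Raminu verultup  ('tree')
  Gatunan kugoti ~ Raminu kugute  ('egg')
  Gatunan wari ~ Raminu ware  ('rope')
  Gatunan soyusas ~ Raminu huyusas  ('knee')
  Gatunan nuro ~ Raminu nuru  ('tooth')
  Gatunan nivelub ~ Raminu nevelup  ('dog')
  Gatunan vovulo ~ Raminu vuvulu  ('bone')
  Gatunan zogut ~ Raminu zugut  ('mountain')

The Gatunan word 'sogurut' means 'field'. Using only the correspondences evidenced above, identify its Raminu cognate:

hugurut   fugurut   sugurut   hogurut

hugurut

soyusas ~ huyusas — Gatunan s corresponds to Raminu h word-initially before a back vowel.
kugoti ~ kugute, soyusas ~ huyusas — Gatunan o corresponds to Raminu u after a consonant, before a consonant other than r, m, n, p, b, f, v.
Applying these to Gatunan 'sogurut':
  sogurut → hogurut   (s→h word-initially before a back vowel)
  hogurut → hugurut   (o→u after a consonant, before a consonant other than r, m, n, p, b, f, v)
So the Raminu cognate is 'hugurut'.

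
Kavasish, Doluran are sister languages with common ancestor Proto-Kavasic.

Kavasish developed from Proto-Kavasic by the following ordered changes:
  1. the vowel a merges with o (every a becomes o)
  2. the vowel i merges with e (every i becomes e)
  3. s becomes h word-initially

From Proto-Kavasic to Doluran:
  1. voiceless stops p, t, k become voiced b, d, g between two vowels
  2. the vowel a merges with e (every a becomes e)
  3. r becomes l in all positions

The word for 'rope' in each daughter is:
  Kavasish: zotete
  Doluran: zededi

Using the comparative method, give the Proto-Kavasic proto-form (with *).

Position 3: Kavasish has t, Doluran has d. Kavasish preserves t here (none of its changes turn any other segment into t), so the proto-segment is *t.
Position 6: Kavasish has e, Doluran has i. Doluran preserves i here (none of its changes turn any other segment into i), so the proto-segment is *i.
Continuing position by position gives *zateti; check it forward:
Kavasish: *zateti > zoteti > zotete  (by vowel merger, vowel merger)
Doluran: *zateti > zadedi > zededi  (by intervocalic voicing, vowel merger)
*zateti is the unique common source.

*zateti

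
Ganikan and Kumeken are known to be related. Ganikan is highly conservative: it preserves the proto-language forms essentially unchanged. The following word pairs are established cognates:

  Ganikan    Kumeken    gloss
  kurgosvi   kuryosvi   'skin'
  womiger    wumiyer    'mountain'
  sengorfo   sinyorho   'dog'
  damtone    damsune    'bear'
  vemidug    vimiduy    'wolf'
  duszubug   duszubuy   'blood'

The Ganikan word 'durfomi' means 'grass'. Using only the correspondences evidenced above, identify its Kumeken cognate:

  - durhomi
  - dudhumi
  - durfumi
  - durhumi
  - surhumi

durhumi

sengorfo ~ sinyorho — Ganikan f corresponds to Kumeken h after a consonant, before a back vowel.
womiger ~ wumiyer — Ganikan o corresponds to Kumeken u after a consonant, before a nasal.
Applying these to Ganikan 'durfomi':
  durfomi → durhomi   (f→h after a consonant, before a back vowel)
  durhomi → durhumi   (o→u after a consonant, before a nasal)
So the Kumeken cognate is 'durhumi'.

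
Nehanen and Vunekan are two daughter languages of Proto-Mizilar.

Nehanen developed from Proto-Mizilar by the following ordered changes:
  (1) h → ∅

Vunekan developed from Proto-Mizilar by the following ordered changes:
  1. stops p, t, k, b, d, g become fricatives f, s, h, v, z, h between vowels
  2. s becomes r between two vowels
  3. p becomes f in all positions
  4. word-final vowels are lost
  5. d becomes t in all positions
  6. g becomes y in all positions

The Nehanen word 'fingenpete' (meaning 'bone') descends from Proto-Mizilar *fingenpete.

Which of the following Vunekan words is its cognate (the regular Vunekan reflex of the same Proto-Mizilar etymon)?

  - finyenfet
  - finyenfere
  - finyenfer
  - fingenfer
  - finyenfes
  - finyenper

Vunekan: start from *fingenpete.
  rule 1 (intervocalic lenition): fingenpete → fingenpese
  rule 2 (rhotacism): fingenpese → fingenpere
  rule 3 (unconditioned shift): fingenpere → fingenfere
  rule 4 (apocope): fingenfere → fingenfer
  rule 5: no change — fingenfer
  rule 6 (unconditioned shift): fingenfer → finyenfer
  ⇒ Vunekan finyenfer
Among the options, 'finyenfer' alone shows every Vunekan change applied in order.

finyenfer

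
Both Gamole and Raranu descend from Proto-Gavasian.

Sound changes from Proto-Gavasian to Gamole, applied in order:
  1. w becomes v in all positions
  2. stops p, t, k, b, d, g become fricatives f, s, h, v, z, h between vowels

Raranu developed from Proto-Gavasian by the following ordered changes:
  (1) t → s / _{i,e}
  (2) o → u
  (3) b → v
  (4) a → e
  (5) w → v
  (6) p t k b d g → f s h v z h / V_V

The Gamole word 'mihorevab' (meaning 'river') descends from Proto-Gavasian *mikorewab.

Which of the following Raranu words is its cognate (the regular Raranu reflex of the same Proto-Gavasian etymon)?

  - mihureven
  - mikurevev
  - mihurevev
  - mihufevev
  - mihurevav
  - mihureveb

Raranu: start from *mikorewab.
  rule 1: no change — mikorewab
  rule 2 (vowel merger): mikorewab → mikurewab
  rule 3 (unconditioned shift): mikurewab → mikurewav
  rule 4 (vowel merger): mikurewav → mikurewev
  rule 5 (unconditioned shift): mikurewev → mikurevev
  rule 6 (intervocalic lenition): mikurevev → mihurevev
  ⇒ Raranu mihurevev
The other candidates each miss or misapply at least one Raranu change.

mihurevev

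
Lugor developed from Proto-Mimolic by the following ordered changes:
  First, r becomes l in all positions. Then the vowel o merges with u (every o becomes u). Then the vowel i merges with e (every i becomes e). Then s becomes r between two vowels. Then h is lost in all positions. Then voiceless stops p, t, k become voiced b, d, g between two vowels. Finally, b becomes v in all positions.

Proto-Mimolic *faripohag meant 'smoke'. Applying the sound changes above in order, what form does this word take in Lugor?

falevuag

Lugor: *faripohag
  faripohag → falipohag   [unconditioned shift]
  falipohag → falipuhag   [vowel merger]
  falipuhag → falepuhag   [vowel merger]
  falepuhag (rule 4 does not apply)
  falepuhag → falepuag   [h-loss]
  falepuag → falebuag   [intervocalic voicing]
  falebuag → falevuag   [unconditioned shift]
  giving Lugor falevuag.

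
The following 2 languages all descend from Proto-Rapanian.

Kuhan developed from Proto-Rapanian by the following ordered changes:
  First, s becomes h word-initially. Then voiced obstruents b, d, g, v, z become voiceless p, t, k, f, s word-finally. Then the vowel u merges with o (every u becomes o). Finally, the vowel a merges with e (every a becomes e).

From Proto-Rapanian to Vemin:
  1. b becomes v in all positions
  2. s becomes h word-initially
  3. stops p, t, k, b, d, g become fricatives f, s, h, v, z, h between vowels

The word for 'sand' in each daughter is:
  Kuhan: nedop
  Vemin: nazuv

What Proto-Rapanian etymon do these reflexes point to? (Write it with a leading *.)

*nadub

Position 4: Kuhan has o, Vemin has u. Vemin preserves u here (none of its changes turn any other segment into u), so the proto-segment is *u.
Position 2: Kuhan has e, Vemin has a. Vemin preserves a here (none of its changes turn any other segment into a), so the proto-segment is *a.
Position 5: Kuhan has p, Vemin has v. Taking the neighbouring segments as reconstructed: Kuhan p could go back to *p or *b; Vemin v could go back to *b or *v — the one source consistent with every daughter is *b.
Verify the candidate proto-form against each daughter:
Kuhan: *nadub
  nadub (rule 1 does not apply)
  nadub → nadup   [final devoicing]
  nadup → nadop   [vowel merger]
  nadop → nedop   [vowel merger]
  giving Kuhan nedop.
Vemin: *nadub
  nadub → naduv   [unconditioned shift]
  naduv (rule 2 does not apply)
  naduv → nazuv   [intervocalic lenition]
  giving Vemin nazuv.
Only *nadub yields all of Kuhan nedop, Vemin nazuv.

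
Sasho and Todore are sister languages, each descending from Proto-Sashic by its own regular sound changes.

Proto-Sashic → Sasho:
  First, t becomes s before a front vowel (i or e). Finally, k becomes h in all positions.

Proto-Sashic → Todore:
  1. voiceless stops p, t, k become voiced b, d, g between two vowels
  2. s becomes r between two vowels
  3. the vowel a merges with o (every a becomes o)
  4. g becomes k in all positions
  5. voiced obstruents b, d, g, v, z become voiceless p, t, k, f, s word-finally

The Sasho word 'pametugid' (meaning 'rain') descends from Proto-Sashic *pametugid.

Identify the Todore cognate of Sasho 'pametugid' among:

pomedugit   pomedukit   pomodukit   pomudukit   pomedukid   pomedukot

Todore: *pametugid
  pametugid → pamedugid   [intervocalic voicing]
  pamedugid (rule 2 does not apply)
  pamedugid → pomedugid   [vowel merger]
  pomedugid → pomedukid   [unconditioned shift]
  pomedukid → pomedukit   [final devoicing]
  giving Todore pomedukit.
The other candidates each miss or misapply at least one Todore change.

pomedukit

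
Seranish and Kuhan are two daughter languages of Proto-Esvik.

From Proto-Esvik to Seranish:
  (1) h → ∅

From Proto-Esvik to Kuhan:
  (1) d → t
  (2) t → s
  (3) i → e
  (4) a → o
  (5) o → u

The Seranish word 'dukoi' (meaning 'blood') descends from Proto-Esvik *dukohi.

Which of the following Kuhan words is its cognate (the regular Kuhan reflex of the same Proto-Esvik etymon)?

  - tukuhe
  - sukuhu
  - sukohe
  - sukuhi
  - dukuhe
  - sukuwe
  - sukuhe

sukuhe

Kuhan: *dukohi
  dukohi → tukohi   [unconditioned shift]
  tukohi → sukohi   [unconditioned shift]
  sukohi → sukohe   [vowel merger]
  sukohe (rule 4 does not apply)
  sukohe → sukuhe   [vowel merger]
  giving Kuhan sukuhe.
Only 'sukuhe' matches the regular Kuhan development of *dukohi.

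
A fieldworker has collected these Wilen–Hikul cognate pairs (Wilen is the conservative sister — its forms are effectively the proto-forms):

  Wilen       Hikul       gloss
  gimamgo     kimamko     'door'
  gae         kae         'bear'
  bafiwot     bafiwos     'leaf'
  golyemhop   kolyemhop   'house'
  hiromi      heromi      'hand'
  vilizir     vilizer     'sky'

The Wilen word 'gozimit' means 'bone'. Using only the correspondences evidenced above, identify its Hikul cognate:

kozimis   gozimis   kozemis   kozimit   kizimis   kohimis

kozimis

golyemhop ~ kolyemhop — Wilen g corresponds to Hikul k word-initially before a back vowel.
bafiwot ~ bafiwos — Wilen t corresponds to Hikul s word-finally.
Applying these to Wilen 'gozimit':
  gozimit → kozimit   (g→k word-initially before a back vowel)
  kozimit → kozimis   (t→s word-finally)
So the Hikul cognate is 'kozimis'.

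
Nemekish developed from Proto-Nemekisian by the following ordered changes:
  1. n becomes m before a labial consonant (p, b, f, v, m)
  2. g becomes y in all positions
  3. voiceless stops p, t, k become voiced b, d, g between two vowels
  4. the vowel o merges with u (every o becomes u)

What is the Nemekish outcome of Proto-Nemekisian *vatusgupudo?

Nemekish: *vatusgupudo
  vatusgupudo (rule 1 does not apply)
  vatusgupudo → vatusyupudo   [unconditioned shift]
  vatusyupudo → vadusyubudo   [intervocalic voicing]
  vadusyubudo → vadusyubudu   [vowel merger]
  giving Nemekish vadusyubudu.

vadusyubudu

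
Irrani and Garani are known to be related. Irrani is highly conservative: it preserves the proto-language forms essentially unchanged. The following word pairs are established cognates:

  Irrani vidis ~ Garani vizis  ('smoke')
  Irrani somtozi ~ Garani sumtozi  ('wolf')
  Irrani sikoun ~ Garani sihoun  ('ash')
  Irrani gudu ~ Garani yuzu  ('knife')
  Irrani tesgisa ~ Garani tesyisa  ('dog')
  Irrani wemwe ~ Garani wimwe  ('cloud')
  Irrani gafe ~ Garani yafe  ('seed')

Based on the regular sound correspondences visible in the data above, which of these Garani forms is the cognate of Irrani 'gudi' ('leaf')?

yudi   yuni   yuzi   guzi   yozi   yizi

gudu ~ yuzu — Irrani g corresponds to Garani y word-initially before a back vowel.
vidis ~ vizis — Irrani d corresponds to Garani z between vowels (before a front vowel).
Applying these to Irrani 'gudi':
  gudi → yudi   (g→y word-initially before a back vowel)
  yudi → yuzi   (d→z between vowels (before a front vowel))
So the Garani cognate is 'yuzi'.

yuzi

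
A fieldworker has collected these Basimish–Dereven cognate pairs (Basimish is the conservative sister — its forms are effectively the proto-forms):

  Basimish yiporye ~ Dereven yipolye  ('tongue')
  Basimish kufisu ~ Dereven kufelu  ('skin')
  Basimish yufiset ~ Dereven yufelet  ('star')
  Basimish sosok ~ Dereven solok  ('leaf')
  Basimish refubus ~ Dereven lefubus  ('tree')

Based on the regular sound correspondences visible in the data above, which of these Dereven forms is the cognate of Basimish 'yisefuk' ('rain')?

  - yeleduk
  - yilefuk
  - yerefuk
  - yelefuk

yelefuk

kufisu ~ kufelu, yufiset ~ yufelet — Basimish i corresponds to Dereven e after a consonant, before a consonant other than r, m, n, p, b, f, v.
yufiset ~ yufelet — Basimish s corresponds to Dereven l between vowels (before a front vowel).
Applying these to Basimish 'yisefuk':
  yisefuk → yesefuk   (i→e after a consonant, before a consonant other than r, m, n, p, b, f, v)
  yesefuk → yelefuk   (s→l between vowels (before a front vowel))
So the Dereven cognate is 'yelefuk'.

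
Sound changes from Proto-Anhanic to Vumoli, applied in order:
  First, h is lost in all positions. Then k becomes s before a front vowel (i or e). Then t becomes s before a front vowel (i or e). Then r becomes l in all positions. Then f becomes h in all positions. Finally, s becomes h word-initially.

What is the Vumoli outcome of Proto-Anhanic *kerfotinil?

helhosinil

Vumoli: *kerfotinil > serfotinil > serfosinil > selfosinil > selhosinil > helhosinil  (by palatalisation, palatalisation, unconditioned shift, unconditioned shift, debuccalisation)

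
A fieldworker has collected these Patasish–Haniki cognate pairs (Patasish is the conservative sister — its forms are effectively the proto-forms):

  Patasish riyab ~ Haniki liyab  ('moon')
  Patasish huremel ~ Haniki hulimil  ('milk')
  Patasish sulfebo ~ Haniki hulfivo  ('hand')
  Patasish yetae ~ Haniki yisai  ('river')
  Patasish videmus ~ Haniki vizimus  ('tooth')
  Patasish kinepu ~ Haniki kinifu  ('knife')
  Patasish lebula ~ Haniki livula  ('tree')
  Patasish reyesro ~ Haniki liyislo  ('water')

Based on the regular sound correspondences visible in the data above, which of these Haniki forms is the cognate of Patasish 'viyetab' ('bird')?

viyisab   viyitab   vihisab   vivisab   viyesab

viyisab

huremel ~ hulimil, yetae ~ yisai — Patasish e corresponds to Haniki i after a consonant, before a consonant other than r, m, n, p, b, f, v.
yetae ~ yisai — Patasish t corresponds to Haniki s between vowels (before a back vowel).
Applying these to Patasish 'viyetab':
  viyetab → viyitab   (e→i after a consonant, before a consonant other than r, m, n, p, b, f, v)
  viyitab → viyisab   (t→s between vowels (before a back vowel))
So the Haniki cognate is 'viyisab'.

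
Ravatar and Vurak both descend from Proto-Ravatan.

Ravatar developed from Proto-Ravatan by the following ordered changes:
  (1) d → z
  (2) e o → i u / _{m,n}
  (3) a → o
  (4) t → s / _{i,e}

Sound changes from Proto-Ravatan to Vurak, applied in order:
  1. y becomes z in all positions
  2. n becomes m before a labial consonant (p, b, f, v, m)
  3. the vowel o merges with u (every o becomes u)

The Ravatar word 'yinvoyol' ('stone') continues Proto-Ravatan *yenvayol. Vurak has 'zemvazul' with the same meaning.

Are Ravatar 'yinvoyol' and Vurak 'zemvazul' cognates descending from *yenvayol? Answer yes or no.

Derive the expected Vurak reflex of *yenvayol:
Vurak: *yenvayol > zenvazol > zemvazol > zemvazul  (by unconditioned shift, nasal place assimilation, vowel merger)
Vurak 'zemvazul' matches the regular reflex exactly, so the pair is cognate.

yes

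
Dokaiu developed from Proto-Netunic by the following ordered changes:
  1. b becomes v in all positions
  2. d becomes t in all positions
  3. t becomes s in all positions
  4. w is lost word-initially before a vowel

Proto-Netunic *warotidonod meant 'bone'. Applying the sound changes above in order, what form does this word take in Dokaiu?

Dokaiu: *warotidonod
  warotidonod (rule 1 does not apply)
  warotidonod → warotitonot   [unconditioned shift]
  warotitonot → warosisonos   [unconditioned shift]
  warosisonos → arosisonos   [glide loss]
  giving Dokaiu arosisonos.

arosisonos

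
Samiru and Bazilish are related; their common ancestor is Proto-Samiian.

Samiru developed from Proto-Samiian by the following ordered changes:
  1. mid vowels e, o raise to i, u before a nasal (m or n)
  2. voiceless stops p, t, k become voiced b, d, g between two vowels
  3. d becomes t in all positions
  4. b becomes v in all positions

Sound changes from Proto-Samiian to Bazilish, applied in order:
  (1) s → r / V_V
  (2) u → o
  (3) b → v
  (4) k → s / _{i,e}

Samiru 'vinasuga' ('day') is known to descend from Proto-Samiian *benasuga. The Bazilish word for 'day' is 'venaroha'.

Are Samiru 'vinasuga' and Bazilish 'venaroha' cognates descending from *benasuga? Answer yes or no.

Derive the expected Bazilish reflex of *benasuga:
Bazilish: *benasuga > benaruga > benaroga > venaroga  (by rhotacism, vowel merger, unconditioned shift)
The regular Bazilish reflex would be 'venaroga', but the attested form is 'venaroha'. The correspondence is irregular, so they are not cognates (the Bazilish form has a different source).

no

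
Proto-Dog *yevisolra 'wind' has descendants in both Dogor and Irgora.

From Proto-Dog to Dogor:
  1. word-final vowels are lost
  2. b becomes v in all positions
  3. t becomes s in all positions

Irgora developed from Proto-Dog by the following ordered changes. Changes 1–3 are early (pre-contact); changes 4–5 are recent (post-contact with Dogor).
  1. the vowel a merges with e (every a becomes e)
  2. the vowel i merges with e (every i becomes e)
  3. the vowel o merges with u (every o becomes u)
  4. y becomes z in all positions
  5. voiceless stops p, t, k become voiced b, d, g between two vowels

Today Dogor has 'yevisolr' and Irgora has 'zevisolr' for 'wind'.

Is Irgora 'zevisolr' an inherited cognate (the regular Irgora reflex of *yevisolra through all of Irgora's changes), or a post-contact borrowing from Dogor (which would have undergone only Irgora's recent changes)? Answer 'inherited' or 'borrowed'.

If inherited, *yevisolra would pass through all of Irgora's changes:
Irgora: start from *yevisolra.
  rule 1 (vowel merger): yevisolra → yevisolre
  rule 2 (vowel merger): yevisolre → yevesolre
  rule 3 (vowel merger): yevesolre → yevesulre
  rule 4 (unconditioned shift): yevesulre → zevesulre
  rule 5: no change — zevesulre
  ⇒ Irgora zevesulre
If borrowed from Dogor 'yevisolr' after the early changes, it would undergo only the recent ones:
  rule 4 (unconditioned shift): yevisolr → zevisolr
  rule 5 (intervocalic voicing): no change (zevisolr)
  ⇒ as a loan: zevisolr
Irgora 'zevisolr' matches the loan outcome 'zevisolr', not the inherited 'zevesulre' — it skipped the early Irgora changes, so it was borrowed from Dogor.

borrowed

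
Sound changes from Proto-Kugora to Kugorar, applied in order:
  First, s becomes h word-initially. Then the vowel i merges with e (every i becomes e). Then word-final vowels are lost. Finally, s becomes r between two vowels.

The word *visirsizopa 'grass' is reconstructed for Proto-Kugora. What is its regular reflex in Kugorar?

Kugorar: *visirsizopa > vesersezopa > vesersezop > verersezop  (by vowel merger, apocope, rhotacism)

verersezop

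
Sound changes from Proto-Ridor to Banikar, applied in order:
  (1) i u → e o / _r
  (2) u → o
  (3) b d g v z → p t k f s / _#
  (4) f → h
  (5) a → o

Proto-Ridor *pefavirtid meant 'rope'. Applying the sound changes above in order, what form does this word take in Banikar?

pehovertit

Banikar: start from *pefavirtid.
  rule 1 (pre-rhotic lowering): pefavirtid → pefavertid
  rule 2: no change — pefavertid
  rule 3 (final devoicing): pefavertid → pefavertit
  rule 4 (unconditioned shift): pefavertit → pehavertit
  rule 5 (vowel merger): pehavertit → pehovertit
  ⇒ Banikar pehovertit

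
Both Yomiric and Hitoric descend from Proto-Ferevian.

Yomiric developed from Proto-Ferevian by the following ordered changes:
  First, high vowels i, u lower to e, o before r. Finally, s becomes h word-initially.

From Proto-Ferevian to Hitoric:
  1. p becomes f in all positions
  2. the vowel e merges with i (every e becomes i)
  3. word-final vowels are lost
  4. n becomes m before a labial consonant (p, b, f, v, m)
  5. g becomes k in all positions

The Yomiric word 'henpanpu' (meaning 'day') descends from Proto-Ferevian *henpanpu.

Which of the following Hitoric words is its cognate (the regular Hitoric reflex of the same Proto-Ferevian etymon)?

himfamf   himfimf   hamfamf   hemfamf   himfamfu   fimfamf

Hitoric: *henpanpu > henfanfu > hinfanfu > hinfanf > himfamf  (by unconditioned shift, vowel merger, apocope, nasal place assimilation)
The other candidates each miss or misapply at least one Hitoric change.

himfamf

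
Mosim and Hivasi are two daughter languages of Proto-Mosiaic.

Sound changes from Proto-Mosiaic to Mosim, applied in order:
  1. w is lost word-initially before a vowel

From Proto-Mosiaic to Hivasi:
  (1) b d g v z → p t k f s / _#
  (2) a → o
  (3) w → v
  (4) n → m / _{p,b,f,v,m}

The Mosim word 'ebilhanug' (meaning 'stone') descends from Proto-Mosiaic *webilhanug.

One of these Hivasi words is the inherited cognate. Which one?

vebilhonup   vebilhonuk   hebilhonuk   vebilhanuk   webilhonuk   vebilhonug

vebilhonuk

Hivasi: start from *webilhanug.
  rule 1 (final devoicing): webilhanug → webilhanuk
  rule 2 (vowel merger): webilhanuk → webilhonuk
  rule 3 (unconditioned shift): webilhonuk → vebilhonuk
  rule 4: no change — vebilhonuk
  ⇒ Hivasi vebilhonuk
The other candidates each miss or misapply at least one Hivasi change.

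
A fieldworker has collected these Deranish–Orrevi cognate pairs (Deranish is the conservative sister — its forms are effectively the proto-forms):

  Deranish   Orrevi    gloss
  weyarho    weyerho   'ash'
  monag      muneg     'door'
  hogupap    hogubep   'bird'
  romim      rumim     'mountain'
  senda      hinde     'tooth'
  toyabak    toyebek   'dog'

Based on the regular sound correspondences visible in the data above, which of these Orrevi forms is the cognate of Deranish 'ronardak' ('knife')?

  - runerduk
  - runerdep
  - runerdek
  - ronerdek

monag ~ muneg — Deranish o corresponds to Orrevi u after a consonant, before a nasal.
weyarho ~ weyerho — Deranish a corresponds to Orrevi e after a consonant, before r.
monag ~ muneg, toyabak ~ toyebek — Deranish a corresponds to Orrevi e after a consonant, before a consonant other than r, m, n, p, b, f, v.
Applying these to Deranish 'ronardak':
  ronardak → runardak   (o→u after a consonant, before a nasal)
  runardak → runerdak   (a→e after a consonant, before r)
  runerdak → runerdek   (a→e after a consonant, before a consonant other than r, m, n, p, b, f, v)
So the Orrevi cognate is 'runerdek'.

runerdek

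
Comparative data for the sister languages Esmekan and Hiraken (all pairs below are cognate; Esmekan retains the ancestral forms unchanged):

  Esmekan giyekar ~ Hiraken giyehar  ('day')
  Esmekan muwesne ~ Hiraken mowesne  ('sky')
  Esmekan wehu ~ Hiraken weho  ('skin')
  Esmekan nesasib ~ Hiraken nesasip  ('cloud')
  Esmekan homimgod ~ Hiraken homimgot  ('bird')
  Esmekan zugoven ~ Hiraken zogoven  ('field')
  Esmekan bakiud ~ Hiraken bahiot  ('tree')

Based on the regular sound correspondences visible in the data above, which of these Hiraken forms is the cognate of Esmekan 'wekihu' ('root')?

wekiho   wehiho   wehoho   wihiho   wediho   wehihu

wehiho

bakiud ~ bahiot — Esmekan k corresponds to Hiraken h between vowels (before a front vowel).
wehu ~ weho — Esmekan u corresponds to Hiraken o word-finally.
Applying these to Esmekan 'wekihu':
  wekihu → wehihu   (k→h between vowels (before a front vowel))
  wehihu → wehiho   (u→o word-finally)
So the Hiraken cognate is 'wehiho'.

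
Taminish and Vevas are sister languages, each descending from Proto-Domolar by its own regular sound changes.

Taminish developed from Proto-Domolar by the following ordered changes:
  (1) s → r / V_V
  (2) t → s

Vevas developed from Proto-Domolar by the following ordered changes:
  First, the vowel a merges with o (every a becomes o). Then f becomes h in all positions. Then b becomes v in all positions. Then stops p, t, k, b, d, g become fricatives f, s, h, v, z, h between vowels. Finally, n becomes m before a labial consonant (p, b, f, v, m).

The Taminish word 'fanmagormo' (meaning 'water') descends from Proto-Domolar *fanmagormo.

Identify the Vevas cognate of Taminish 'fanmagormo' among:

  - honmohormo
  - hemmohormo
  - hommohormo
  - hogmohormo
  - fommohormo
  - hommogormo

Vevas: *fanmagormo > fonmogormo > honmogormo > honmohormo > hommohormo  (by vowel merger, unconditioned shift, intervocalic lenition, nasal place assimilation)
Among the options, 'hommohormo' alone shows every Vevas change applied in order.

hommohormo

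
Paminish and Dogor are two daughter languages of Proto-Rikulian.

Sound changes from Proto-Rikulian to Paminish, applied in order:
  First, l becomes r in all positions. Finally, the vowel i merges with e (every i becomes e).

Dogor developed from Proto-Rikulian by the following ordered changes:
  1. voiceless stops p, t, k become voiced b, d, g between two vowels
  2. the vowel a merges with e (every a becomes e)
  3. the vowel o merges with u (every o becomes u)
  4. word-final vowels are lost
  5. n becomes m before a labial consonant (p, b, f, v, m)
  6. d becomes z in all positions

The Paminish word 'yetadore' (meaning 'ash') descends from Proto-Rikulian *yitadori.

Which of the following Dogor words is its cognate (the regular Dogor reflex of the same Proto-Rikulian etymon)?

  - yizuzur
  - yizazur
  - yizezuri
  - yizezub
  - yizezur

yizezur

Dogor: *yitadori > yidadori > yidedori > yideduri > yidedur > yizezur  (by intervocalic voicing, vowel merger, vowel merger, apocope, unconditioned shift)
Only 'yizezur' matches the regular Dogor development of *yitadori.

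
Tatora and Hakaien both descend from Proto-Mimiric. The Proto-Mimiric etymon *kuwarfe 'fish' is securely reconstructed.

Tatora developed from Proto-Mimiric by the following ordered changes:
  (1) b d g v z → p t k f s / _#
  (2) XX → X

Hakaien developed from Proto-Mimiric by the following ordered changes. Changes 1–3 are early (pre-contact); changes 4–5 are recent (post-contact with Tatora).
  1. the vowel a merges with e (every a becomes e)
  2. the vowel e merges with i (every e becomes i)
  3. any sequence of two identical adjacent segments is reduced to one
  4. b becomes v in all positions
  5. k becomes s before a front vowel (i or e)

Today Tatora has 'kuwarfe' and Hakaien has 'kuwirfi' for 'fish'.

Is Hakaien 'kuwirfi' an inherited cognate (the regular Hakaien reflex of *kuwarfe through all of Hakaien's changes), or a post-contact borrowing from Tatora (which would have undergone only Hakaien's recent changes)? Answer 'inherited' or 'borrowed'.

If inherited, *kuwarfe would pass through all of Hakaien's changes:
Hakaien: *kuwarfe > kuwerfe > kuwirfi  (by vowel merger, vowel merger)
If borrowed from Tatora 'kuwarfe' after the early changes, it would undergo only the recent ones:
  rule 4 (unconditioned shift): no change (kuwarfe)
  rule 5 (palatalisation): no change (kuwarfe)
  ⇒ as a loan: kuwarfe
Hakaien 'kuwirfi' matches the inherited outcome exactly, so it is an inherited cognate, not a loan.

inherited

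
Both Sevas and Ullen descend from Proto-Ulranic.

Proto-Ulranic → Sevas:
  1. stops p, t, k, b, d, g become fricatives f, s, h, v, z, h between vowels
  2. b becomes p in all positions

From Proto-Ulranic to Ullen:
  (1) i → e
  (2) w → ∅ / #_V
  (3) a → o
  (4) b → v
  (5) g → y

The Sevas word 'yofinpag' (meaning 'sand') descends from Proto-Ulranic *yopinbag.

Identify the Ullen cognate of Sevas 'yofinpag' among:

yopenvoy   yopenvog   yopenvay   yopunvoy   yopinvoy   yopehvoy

yopenvoy

Ullen: *yopinbag
  yopinbag → yopenbag   [vowel merger]
  yopenbag (rule 2 does not apply)
  yopenbag → yopenbog   [vowel merger]
  yopenbog → yopenvog   [unconditioned shift]
  yopenvog → yopenvoy   [unconditioned shift]
  giving Ullen yopenvoy.
Among the options, 'yopenvoy' alone shows every Ullen change applied in order.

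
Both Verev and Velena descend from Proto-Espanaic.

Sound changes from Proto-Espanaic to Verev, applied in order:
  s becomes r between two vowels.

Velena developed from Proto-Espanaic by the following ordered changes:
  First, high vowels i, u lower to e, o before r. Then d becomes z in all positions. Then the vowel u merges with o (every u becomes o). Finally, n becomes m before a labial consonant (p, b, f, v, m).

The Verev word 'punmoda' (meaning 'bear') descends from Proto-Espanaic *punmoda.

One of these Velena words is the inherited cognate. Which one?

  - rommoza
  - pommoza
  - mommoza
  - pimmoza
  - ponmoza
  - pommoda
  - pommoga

Velena: *punmoda > punmoza > ponmoza > pommoza  (by unconditioned shift, vowel merger, nasal place assimilation)

pommoza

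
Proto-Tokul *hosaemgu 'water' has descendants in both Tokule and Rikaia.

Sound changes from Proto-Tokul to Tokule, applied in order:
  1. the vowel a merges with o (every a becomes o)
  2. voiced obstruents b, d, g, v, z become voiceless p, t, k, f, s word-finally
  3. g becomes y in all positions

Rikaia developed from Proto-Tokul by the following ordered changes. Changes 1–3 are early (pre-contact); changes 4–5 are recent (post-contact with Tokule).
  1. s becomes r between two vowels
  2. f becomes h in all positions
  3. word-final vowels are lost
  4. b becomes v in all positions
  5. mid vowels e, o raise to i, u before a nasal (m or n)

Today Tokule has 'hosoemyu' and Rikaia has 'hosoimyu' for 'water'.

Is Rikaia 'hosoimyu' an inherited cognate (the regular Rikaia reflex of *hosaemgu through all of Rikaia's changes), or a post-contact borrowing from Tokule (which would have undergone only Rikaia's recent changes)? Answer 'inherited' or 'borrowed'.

borrowed

If inherited, *hosaemgu would pass through all of Rikaia's changes:
Rikaia: *hosaemgu > horaemgu > horaemg > horaimg  (by rhotacism, apocope, pre-nasal raising)
If borrowed from Tokule 'hosoemyu' after the early changes, it would undergo only the recent ones:
  rule 4 (unconditioned shift): no change (hosoemyu)
  rule 5 (pre-nasal raising): hosoemyu → hosoimyu
  ⇒ as a loan: hosoimyu
Rikaia 'hosoimyu' matches the loan outcome 'hosoimyu', not the inherited 'horaimg' — it skipped the early Rikaia changes, so it was borrowed from Tokule.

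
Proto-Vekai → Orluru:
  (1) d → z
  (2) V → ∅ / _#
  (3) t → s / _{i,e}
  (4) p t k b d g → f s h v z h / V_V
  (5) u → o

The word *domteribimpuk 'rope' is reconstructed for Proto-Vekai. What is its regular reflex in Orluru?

zomserivimpok

Orluru: *domteribimpuk
  domteribimpuk → zomteribimpuk   [unconditioned shift]
  zomteribimpuk (rule 2 does not apply)
  zomteribimpuk → zomseribimpuk   [palatalisation]
  zomseribimpuk → zomserivimpuk   [intervocalic lenition]
  zomserivimpuk → zomserivimpok   [vowel merger]
  giving Orluru zomserivimpok.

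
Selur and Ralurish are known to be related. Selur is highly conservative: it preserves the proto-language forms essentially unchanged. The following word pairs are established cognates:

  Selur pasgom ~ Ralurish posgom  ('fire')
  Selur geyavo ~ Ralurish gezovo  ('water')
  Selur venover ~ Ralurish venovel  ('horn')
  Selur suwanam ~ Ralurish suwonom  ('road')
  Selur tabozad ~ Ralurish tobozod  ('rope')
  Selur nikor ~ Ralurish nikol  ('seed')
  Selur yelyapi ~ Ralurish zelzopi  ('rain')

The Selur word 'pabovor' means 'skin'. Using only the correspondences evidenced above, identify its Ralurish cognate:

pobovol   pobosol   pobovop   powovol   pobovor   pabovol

tabozad ~ tobozod — Selur a corresponds to Ralurish o after a consonant, before a labial obstruent.
venover ~ venovel, nikor ~ nikol — Selur r corresponds to Ralurish l word-finally.
Applying these to Selur 'pabovor':
  pabovor → pobovor   (a→o after a consonant, before a labial obstruent)
  pobovor → pobovol   (r→l word-finally)
So the Ralurish cognate is 'pobovol'.

pobovol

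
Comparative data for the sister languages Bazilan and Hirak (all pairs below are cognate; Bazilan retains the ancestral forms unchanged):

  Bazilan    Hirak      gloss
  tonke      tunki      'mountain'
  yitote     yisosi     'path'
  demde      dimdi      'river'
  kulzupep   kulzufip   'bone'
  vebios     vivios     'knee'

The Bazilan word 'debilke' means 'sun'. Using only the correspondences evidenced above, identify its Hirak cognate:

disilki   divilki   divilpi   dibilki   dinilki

divilki

vebios ~ vivios — Bazilan e corresponds to Hirak i after a consonant, before a labial obstruent.
vebios ~ vivios — Bazilan b corresponds to Hirak v between vowels (before a front vowel).
tonke ~ tunki, yitote ~ yisosi — Bazilan e corresponds to Hirak i word-finally.
Applying these to Bazilan 'debilke':
  debilke → dibilke   (e→i after a consonant, before a labial obstruent)
  dibilke → divilke   (b→v between vowels (before a front vowel))
  divilke → divilki   (e→i word-finally)
So the Hirak cognate is 'divilki'.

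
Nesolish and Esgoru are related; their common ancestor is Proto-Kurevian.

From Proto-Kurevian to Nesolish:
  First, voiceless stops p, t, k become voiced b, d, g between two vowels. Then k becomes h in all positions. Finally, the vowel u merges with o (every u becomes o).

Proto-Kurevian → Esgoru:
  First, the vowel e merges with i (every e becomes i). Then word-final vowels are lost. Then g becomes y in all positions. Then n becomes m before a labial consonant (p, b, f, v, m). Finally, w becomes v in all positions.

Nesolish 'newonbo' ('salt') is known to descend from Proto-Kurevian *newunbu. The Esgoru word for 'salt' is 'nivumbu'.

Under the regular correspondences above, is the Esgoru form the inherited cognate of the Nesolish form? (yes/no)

Derive the expected Esgoru reflex of *newunbu:
Esgoru: start from *newunbu.
  rule 1 (vowel merger): newunbu → niwunbu
  rule 2 (apocope): niwunbu → niwunb
  rule 3: no change — niwunb
  rule 4 (nasal place assimilation): niwunb → niwumb
  rule 5 (unconditioned shift): niwumb → nivumb
  ⇒ Esgoru nivumb
The regular Esgoru reflex would be 'nivumb', but the attested form is 'nivumbu'. The correspondence is irregular, so they are not cognates (the Esgoru form has a different source).

no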